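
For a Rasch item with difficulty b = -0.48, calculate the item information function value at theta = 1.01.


P = 1/(1+exp(-(1.01--0.48))) = 0.8161
I = P*(1-P) = 0.8161 * 0.1839
I = 0.1501

0.1501


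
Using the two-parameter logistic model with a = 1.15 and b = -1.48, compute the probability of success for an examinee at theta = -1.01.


a*(theta - b) = 1.15 * (-1.01 - -1.48) = 0.5405
exp(-0.5405) = 0.5825
P = 1 / (1 + 0.5825)
P = 0.6319

0.6319


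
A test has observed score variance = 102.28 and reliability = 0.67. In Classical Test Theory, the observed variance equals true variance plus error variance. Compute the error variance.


var_true = rxx * var_obs = 0.67 * 102.28 = 68.5276
var_error = var_obs - var_true
var_error = 102.28 - 68.5276
var_error = 33.7524

33.7524


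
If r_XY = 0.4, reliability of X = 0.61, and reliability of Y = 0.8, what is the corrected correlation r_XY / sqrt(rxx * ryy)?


r_corrected = rxy / sqrt(rxx * ryy)
= 0.4 / sqrt(0.61 * 0.8)
= 0.4 / sqrt(0.488)
= 0.4 / 0.69857
r_corrected = 0.5726

0.5726


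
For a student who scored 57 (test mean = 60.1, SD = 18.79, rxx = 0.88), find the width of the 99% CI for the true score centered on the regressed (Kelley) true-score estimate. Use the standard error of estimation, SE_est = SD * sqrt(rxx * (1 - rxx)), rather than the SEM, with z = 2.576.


True score estimate = 0.88*57 + 0.12*60.1 = 57.372
SE_est = SD * sqrt(rxx * (1 - rxx)) = 18.79 * sqrt(0.88 * 0.12) = 18.79 * sqrt(0.1056) = 6.106027
CI = T_est +/- z * SE_est, so width = 2 * z * SE_est = 2 * 2.576 * 6.106027
Width = 31.4583

31.4583


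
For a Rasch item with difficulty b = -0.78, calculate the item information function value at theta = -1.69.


P = 1/(1+exp(-(-1.69--0.78))) = 0.287
I = P*(1-P) = 0.287 * 0.713
I = 0.2046

0.2046


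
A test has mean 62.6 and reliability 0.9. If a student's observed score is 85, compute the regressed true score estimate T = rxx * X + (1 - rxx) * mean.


T_est = rxx * X + (1 - rxx) * mean
T_est = 0.9 * 85 + 0.1 * 62.6
T_est = 76.5 + 6.26
T_est = 82.76

82.76


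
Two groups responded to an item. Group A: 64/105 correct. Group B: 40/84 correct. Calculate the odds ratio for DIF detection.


Odds_A = 64/41 = 1.561
Odds_B = 40/44 = 0.9091
OR = Odds_A / Odds_B = 1.561 / 0.9091
Exactly, OR = (64 * 44) / (41 * 40) = 2816 / 1640
OR = 1.7171

1.7171


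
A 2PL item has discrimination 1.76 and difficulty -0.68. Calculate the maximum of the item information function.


For 2PL, max info at theta = b = -0.68
I_max = a^2 / 4 = 1.76^2 / 4
= 3.0976 / 4
I_max = 0.7744

0.7744


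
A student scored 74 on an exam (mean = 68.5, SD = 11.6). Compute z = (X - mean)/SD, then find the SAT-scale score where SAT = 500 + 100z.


z = (X - mean) / SD = (74 - 68.5) / 11.6
z = 5.5 / 11.6
z = 0.4741
SAT-scale = SAT = 500 + 100z
Carry z at full precision (z = 5.5 / 11.6) into the conversion:
SAT-scale = 500 + 100 * (5.5 / 11.6) = 500 + 550 / 11.6
SAT-scale = 500 + 47.4138
SAT-scale = 547.4138

547.4138


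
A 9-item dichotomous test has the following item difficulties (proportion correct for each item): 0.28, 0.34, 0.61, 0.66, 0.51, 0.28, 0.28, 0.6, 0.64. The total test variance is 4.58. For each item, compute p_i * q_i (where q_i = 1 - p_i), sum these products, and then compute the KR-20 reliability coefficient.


For each item, compute p_i * q_i:
  Item 1: 0.28 * 0.72 = 0.2016
  Item 2: 0.34 * 0.66 = 0.2244
  Item 3: 0.61 * 0.39 = 0.2379
  Item 4: 0.66 * 0.34 = 0.2244
  Item 5: 0.51 * 0.49 = 0.2499
  Item 6: 0.28 * 0.72 = 0.2016
  Item 7: 0.28 * 0.72 = 0.2016
  Item 8: 0.6 * 0.4 = 0.24
  Item 9: 0.64 * 0.36 = 0.2304
Sum(p_i * q_i) = 0.2016 + 0.2244 + 0.2379 + 0.2244 + 0.2499 + 0.2016 + 0.2016 + 0.24 + 0.2304 = 2.0118
KR-20 = (k/(k-1)) * (1 - Sum(p_i*q_i) / Var_total)
= (9/8) * (1 - 2.0118/4.58)
= 1.125 * 0.5607
KR-20 = 0.6308

0.6308


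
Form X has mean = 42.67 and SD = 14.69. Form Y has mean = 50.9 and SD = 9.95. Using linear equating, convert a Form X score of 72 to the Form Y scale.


slope = SD_Y / SD_X = 9.95 / 14.69 ~ 0.6773
intercept = mean_Y - slope * mean_X = 50.9 - (9.95 / 14.69) * 42.67 ~ 21.9983
Y = slope * X + intercept. To avoid rounding drift from the rounded slope/intercept, evaluate the equivalent form Y = mean_Y + SD_Y * (X - mean_X) / SD_X at full precision:
Y = 50.9 + 9.95 * (72 - 42.67) / 14.69
Y = 50.9 + 9.95 * 29.33 / 14.69
Y = 50.9 + 291.8335 / 14.69
Y = 50.9 + 19.8661
Y = 70.7661

70.7661


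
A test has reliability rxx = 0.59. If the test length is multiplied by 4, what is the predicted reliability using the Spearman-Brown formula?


r_new = (n * rxx) / (1 + (n-1) * rxx)
r_new = (4 * 0.59) / (1 + 3 * 0.59)
r_new = 2.36 / 2.77
r_new = 0.852

0.852


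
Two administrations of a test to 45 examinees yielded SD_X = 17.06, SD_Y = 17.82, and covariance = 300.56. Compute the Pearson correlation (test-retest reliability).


r = cov(X,Y) / (SD_X * SD_Y)
r = 300.56 / (17.06 * 17.82)
r = 300.56 / 304.0092
r = 0.9887

0.9887


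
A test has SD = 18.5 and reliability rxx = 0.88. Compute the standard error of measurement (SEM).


SEM = SD * sqrt(1 - rxx)
SEM = 18.5 * sqrt(1 - 0.88)
SEM = 18.5 * sqrt(0.12) = 18.5 * 0.34641
SEM = 6.4086

6.4086


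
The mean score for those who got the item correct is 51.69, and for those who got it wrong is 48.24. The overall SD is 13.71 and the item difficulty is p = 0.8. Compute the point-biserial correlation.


q = 1 - p = 0.2
rpb = ((M1 - M0) / SD) * sqrt(p * q)
rpb = ((51.69 - 48.24) / 13.71) * sqrt(0.8 * 0.2)
rpb = 0.1007

0.1007


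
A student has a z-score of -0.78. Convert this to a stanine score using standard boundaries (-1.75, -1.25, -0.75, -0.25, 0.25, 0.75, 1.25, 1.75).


Stanine boundaries: [-1.75, -1.25, -0.75, -0.25, 0.25, 0.75, 1.25, 1.75]
z = -0.78
Check each boundary:
  z >= -1.75 -> could be stanine 2
  z >= -1.25 -> could be stanine 3
  z < -0.75
  z < -0.25
  z < 0.25
  z < 0.75
  z < 1.25
  z < 1.75
Highest qualifying boundary gives stanine = 3

3


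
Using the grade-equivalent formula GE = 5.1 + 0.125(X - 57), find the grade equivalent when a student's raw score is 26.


raw - median = 26 - 57 = -31
slope * diff = 0.125 * -31 = -3.875
GE = 5.1 + -3.875
GE = 1.225

1.225


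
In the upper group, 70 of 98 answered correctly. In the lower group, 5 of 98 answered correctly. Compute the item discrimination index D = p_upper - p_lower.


p_upper = 70/98 = 0.7143
p_lower = 5/98 = 0.051
D = 0.7143 - 0.051 = 0.6633

0.6633


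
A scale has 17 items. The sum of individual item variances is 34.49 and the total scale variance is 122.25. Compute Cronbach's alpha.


alpha = (k/(k-1)) * (1 - sum(si^2)/s_total^2)
= (17/16) * (1 - 34.49/122.25)
alpha = 0.7627

0.7627


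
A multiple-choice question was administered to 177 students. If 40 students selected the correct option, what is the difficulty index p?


Item difficulty p = number correct / total examinees
p = 40 / 177
p = 0.226

0.226


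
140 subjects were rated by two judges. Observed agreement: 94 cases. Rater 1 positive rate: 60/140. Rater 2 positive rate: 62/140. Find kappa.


P_o = 94/140 = 0.671429
P_e = (60*62 + 80*78) / 19600 = 0.508163
kappa = (P_o - P_e) / (1 - P_e)
kappa = (0.671429 - 0.508163) / (1 - 0.508163)
kappa = 0.332

0.332


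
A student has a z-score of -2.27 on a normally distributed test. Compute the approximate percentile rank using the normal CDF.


CDF(z) = 0.5 * (1 + erf(z/sqrt(2)))
erf(-1.6051) = -0.9768
CDF = 0.0116
Percentile rank = 0.0116 * 100 = 1.16

1.16


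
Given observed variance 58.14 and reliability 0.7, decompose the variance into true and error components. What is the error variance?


var_true = rxx * var_obs = 0.7 * 58.14 = 40.698
var_error = var_obs - var_true
var_error = 58.14 - 40.698
var_error = 17.442

17.442


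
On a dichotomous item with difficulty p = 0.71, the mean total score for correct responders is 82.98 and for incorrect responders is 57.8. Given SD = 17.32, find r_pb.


q = 1 - p = 0.29
rpb = ((M1 - M0) / SD) * sqrt(p * q)
rpb = ((82.98 - 57.8) / 17.32) * sqrt(0.71 * 0.29)
rpb = 0.6597

0.6597


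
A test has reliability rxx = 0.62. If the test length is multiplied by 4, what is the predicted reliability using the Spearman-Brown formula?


r_new = (n * rxx) / (1 + (n-1) * rxx)
r_new = (4 * 0.62) / (1 + 3 * 0.62)
r_new = 2.48 / 2.86
r_new = 0.8671

0.8671


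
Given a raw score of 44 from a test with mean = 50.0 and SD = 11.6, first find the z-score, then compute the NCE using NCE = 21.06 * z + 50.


z = (X - mean) / SD = (44 - 50.0) / 11.6
z = -6.0 / 11.6
z = -0.5172
NCE = NCE = 21.06z + 50
Carry z at full precision (z = -6.0 / 11.6) into the conversion:
NCE = 21.06 * (-6.0 / 11.6) + 50 = -126.36 / 11.6 + 50
NCE = -10.8931 + 50
NCE = 39.1069

39.1069


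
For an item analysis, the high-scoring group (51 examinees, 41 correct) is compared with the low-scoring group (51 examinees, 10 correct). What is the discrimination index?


p_upper = 41/51 = 0.8039
p_lower = 10/51 = 0.1961
D = 0.8039 - 0.1961 = 0.6078

0.6078


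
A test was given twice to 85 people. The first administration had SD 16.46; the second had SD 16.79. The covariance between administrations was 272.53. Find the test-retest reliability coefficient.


r = cov(X,Y) / (SD_X * SD_Y)
r = 272.53 / (16.46 * 16.79)
r = 272.53 / 276.3634
r = 0.9861

0.9861


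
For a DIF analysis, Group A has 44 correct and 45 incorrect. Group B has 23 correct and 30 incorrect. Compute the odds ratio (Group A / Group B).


Odds_A = 44/45 = 0.9778
Odds_B = 23/30 = 0.7667
OR = Odds_A / Odds_B = 0.9778 / 0.7667
Exactly, OR = (44 * 30) / (45 * 23) = 1320 / 1035
OR = 1.2754

1.2754


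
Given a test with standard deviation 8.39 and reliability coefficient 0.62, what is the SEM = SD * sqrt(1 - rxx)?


SEM = SD * sqrt(1 - rxx)
SEM = 8.39 * sqrt(1 - 0.62)
SEM = 8.39 * sqrt(0.38) = 8.39 * 0.616441
SEM = 5.1719

5.1719


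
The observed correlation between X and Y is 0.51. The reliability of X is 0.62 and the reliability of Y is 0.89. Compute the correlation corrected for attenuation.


r_corrected = rxy / sqrt(rxx * ryy)
= 0.51 / sqrt(0.62 * 0.89)
= 0.51 / sqrt(0.5518)
= 0.51 / 0.742832
r_corrected = 0.6866

0.6866


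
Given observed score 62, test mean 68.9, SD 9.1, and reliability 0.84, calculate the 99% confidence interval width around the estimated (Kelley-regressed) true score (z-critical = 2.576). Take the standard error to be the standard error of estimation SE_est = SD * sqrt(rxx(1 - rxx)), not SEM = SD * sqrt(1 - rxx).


True score estimate = 0.84*62 + 0.16*68.9 = 63.104
SE_est = SD * sqrt(rxx * (1 - rxx)) = 9.1 * sqrt(0.84 * 0.16) = 9.1 * sqrt(0.1344) = 3.336115
CI = T_est +/- z * SE_est, so width = 2 * z * SE_est = 2 * 2.576 * 3.336115
Width = 17.1877

17.1877


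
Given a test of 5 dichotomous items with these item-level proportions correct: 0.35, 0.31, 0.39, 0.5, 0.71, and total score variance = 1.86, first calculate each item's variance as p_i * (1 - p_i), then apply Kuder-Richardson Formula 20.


For each item, compute p_i * q_i:
  Item 1: 0.35 * 0.65 = 0.2275
  Item 2: 0.31 * 0.69 = 0.2139
  Item 3: 0.39 * 0.61 = 0.2379
  Item 4: 0.5 * 0.5 = 0.25
  Item 5: 0.71 * 0.29 = 0.2059
Sum(p_i * q_i) = 0.2275 + 0.2139 + 0.2379 + 0.25 + 0.2059 = 1.1352
KR-20 = (k/(k-1)) * (1 - Sum(p_i*q_i) / Var_total)
= (5/4) * (1 - 1.1352/1.86)
= 1.25 * 0.3897
KR-20 = 0.4871

0.4871


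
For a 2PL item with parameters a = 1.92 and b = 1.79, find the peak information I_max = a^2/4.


For 2PL, max info at theta = b = 1.79
I_max = a^2 / 4 = 1.92^2 / 4
= 3.6864 / 4
I_max = 0.9216

0.9216


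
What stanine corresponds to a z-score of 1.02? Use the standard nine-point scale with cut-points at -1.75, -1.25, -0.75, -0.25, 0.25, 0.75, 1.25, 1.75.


Stanine boundaries: [-1.75, -1.25, -0.75, -0.25, 0.25, 0.75, 1.25, 1.75]
z = 1.02
Check each boundary:
  z >= -1.75 -> could be stanine 2
  z >= -1.25 -> could be stanine 3
  z >= -0.75 -> could be stanine 4
  z >= -0.25 -> could be stanine 5
  z >= 0.25 -> could be stanine 6
  z >= 0.75 -> could be stanine 7
  z < 1.25
  z < 1.75
Highest qualifying boundary gives stanine = 7

7


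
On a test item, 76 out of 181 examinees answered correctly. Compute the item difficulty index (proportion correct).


Item difficulty p = number correct / total examinees
p = 76 / 181
p = 0.4199

0.4199


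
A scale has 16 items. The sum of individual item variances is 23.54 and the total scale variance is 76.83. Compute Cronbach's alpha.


alpha = (k/(k-1)) * (1 - sum(si^2)/s_total^2)
= (16/15) * (1 - 23.54/76.83)
alpha = 0.7398

0.7398


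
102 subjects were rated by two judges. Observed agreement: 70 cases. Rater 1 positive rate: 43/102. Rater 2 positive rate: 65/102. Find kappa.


P_o = 70/102 = 0.686275
P_e = (43*65 + 59*37) / 10404 = 0.47847
kappa = (P_o - P_e) / (1 - P_e)
kappa = (0.686275 - 0.47847) / (1 - 0.47847)
kappa = 0.3985

0.3985


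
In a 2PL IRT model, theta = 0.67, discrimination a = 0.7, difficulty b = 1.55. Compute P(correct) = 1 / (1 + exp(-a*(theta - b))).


a*(theta - b) = 0.7 * (0.67 - 1.55) = -0.616
exp(--0.616) = 1.8515
P = 1 / (1 + 1.8515)
P = 0.3507

0.3507


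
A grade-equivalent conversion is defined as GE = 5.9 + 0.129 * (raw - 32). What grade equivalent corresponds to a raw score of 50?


raw - median = 50 - 32 = 18
slope * diff = 0.129 * 18 = 2.322
GE = 5.9 + 2.322
GE = 8.222

8.222


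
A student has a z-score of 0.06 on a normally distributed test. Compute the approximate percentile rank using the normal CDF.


CDF(z) = 0.5 * (1 + erf(z/sqrt(2)))
erf(0.0424) = 0.0478
CDF = 0.5239
Percentile rank = 0.5239 * 100 = 52.39

52.39


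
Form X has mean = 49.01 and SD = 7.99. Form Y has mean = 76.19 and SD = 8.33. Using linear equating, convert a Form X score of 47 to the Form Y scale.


slope = SD_Y / SD_X = 8.33 / 7.99 ~ 1.0426
intercept = mean_Y - slope * mean_X = 76.19 - (8.33 / 7.99) * 49.01 ~ 25.0945
Y = slope * X + intercept. To avoid rounding drift from the rounded slope/intercept, evaluate the equivalent form Y = mean_Y + SD_Y * (X - mean_X) / SD_X at full precision:
Y = 76.19 + 8.33 * (47 - 49.01) / 7.99
Y = 76.19 - 8.33 * 2.01 / 7.99
Y = 76.19 - 16.7433 / 7.99
Y = 76.19 - 2.0955
Y = 74.0945

74.0945


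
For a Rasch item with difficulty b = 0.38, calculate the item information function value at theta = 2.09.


P = 1/(1+exp(-(2.09-0.38))) = 0.8468
I = P*(1-P) = 0.8468 * 0.1532
I = 0.1297

0.1297


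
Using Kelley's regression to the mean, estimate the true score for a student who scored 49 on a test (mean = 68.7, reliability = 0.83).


T_est = rxx * X + (1 - rxx) * mean
T_est = 0.83 * 49 + 0.17 * 68.7
T_est = 40.67 + 11.679
T_est = 52.349

52.349


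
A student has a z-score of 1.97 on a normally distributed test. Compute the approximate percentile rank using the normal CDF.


CDF(z) = 0.5 * (1 + erf(z/sqrt(2)))
erf(1.393) = 0.9512
CDF = 0.9756
Percentile rank = 0.9756 * 100 = 97.56

97.56


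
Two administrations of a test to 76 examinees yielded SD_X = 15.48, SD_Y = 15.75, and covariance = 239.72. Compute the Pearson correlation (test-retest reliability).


r = cov(X,Y) / (SD_X * SD_Y)
r = 239.72 / (15.48 * 15.75)
r = 239.72 / 243.81
r = 0.9832

0.9832


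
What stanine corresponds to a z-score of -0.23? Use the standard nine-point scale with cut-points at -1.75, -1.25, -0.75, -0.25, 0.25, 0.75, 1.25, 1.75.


Stanine boundaries: [-1.75, -1.25, -0.75, -0.25, 0.25, 0.75, 1.25, 1.75]
z = -0.23
Check each boundary:
  z >= -1.75 -> could be stanine 2
  z >= -1.25 -> could be stanine 3
  z >= -0.75 -> could be stanine 4
  z >= -0.25 -> could be stanine 5
  z < 0.25
  z < 0.75
  z < 1.25
  z < 1.75
Highest qualifying boundary gives stanine = 5

5


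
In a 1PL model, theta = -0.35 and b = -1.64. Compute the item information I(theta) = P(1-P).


P = 1/(1+exp(-(-0.35--1.64))) = 0.7841
I = P*(1-P) = 0.7841 * 0.2159
I = 0.1693

0.1693


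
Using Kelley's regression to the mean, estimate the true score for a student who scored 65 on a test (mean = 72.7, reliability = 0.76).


T_est = rxx * X + (1 - rxx) * mean
T_est = 0.76 * 65 + 0.24 * 72.7
T_est = 49.4 + 17.448
T_est = 66.848

66.848


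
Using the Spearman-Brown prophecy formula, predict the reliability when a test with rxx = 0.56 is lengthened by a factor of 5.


r_new = (n * rxx) / (1 + (n-1) * rxx)
r_new = (5 * 0.56) / (1 + 4 * 0.56)
r_new = 2.8 / 3.24
r_new = 0.8642

0.8642


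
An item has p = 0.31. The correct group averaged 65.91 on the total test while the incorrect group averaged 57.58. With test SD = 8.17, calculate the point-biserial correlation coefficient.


q = 1 - p = 0.69
rpb = ((M1 - M0) / SD) * sqrt(p * q)
rpb = ((65.91 - 57.58) / 8.17) * sqrt(0.31 * 0.69)
rpb = 0.4716

0.4716


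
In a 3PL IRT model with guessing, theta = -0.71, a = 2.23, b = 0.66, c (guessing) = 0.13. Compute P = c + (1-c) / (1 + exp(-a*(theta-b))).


logit = 2.23*(-0.71 - 0.66) = -3.0551
P* = 1/(1 + exp(--3.0551)) = 0.045
P = 0.13 + (1 - 0.13) * 0.045
P = 0.1691

0.1691


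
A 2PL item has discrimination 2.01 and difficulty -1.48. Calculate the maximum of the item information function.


For 2PL, max info at theta = b = -1.48
I_max = a^2 / 4 = 2.01^2 / 4
= 4.0401 / 4
I_max = 1.01

1.01


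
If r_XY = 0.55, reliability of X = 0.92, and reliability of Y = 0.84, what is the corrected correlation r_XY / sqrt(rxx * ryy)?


r_corrected = rxy / sqrt(rxx * ryy)
= 0.55 / sqrt(0.92 * 0.84)
= 0.55 / sqrt(0.7728)
= 0.55 / 0.87909
r_corrected = 0.6256

0.6256


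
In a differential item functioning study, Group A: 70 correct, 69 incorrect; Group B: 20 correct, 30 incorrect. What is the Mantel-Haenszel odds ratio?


Odds_A = 70/69 = 1.0145
Odds_B = 20/30 = 0.6667
OR = Odds_A / Odds_B = 1.0145 / 0.6667
Exactly, OR = (70 * 30) / (69 * 20) = 2100 / 1380
OR = 1.5217

1.5217


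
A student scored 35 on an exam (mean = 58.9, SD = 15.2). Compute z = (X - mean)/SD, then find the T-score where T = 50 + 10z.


z = (X - mean) / SD = (35 - 58.9) / 15.2
z = -23.9 / 15.2
z = -1.5724
T-score = T = 50 + 10z
Carry z at full precision (z = -23.9 / 15.2) into the conversion:
T-score = 50 + 10 * (-23.9 / 15.2) = 50 + -239 / 15.2
T-score = 50 + -15.7237
T-score = 34.2763

34.2763


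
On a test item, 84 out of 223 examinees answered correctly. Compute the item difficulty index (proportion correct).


Item difficulty p = number correct / total examinees
p = 84 / 223
p = 0.3767

0.3767


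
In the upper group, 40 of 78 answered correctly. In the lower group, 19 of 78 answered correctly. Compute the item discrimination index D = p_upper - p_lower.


p_upper = 40/78 = 0.5128
p_lower = 19/78 = 0.2436
D = 0.5128 - 0.2436 = 0.2692

0.2692


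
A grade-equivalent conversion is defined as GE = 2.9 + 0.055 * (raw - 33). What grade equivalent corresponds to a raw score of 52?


raw - median = 52 - 33 = 19
slope * diff = 0.055 * 19 = 1.045
GE = 2.9 + 1.045
GE = 3.945

3.945


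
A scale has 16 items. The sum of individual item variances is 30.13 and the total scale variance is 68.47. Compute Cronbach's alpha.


alpha = (k/(k-1)) * (1 - sum(si^2)/s_total^2)
= (16/15) * (1 - 30.13/68.47)
alpha = 0.5973

0.5973


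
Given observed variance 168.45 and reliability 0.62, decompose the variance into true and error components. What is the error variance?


var_true = rxx * var_obs = 0.62 * 168.45 = 104.439
var_error = var_obs - var_true
var_error = 168.45 - 104.439
var_error = 64.011

64.011


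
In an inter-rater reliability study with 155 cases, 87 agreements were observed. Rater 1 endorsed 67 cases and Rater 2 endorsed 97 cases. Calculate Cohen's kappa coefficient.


P_o = 87/155 = 0.56129
P_e = (67*97 + 88*58) / 24025 = 0.482955
kappa = (P_o - P_e) / (1 - P_e)
kappa = (0.56129 - 0.482955) / (1 - 0.482955)
kappa = 0.1515

0.1515


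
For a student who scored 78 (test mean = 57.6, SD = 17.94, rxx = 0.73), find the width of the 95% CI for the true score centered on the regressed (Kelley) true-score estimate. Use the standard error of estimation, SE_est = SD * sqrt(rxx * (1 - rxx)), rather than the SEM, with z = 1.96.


True score estimate = 0.73*78 + 0.27*57.6 = 72.492
SE_est = SD * sqrt(rxx * (1 - rxx)) = 17.94 * sqrt(0.73 * 0.27) = 17.94 * sqrt(0.1971) = 7.964633
CI = T_est +/- z * SE_est, so width = 2 * z * SE_est = 2 * 1.96 * 7.964633
Width = 31.2214

31.2214


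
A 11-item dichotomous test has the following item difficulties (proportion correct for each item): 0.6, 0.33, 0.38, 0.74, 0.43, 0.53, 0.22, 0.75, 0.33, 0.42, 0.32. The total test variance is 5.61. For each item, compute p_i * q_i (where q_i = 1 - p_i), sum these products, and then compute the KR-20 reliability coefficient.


For each item, compute p_i * q_i:
  Item 1: 0.6 * 0.4 = 0.24
  Item 2: 0.33 * 0.67 = 0.2211
  Item 3: 0.38 * 0.62 = 0.2356
  Item 4: 0.74 * 0.26 = 0.1924
  Item 5: 0.43 * 0.57 = 0.2451
  Item 6: 0.53 * 0.47 = 0.2491
  Item 7: 0.22 * 0.78 = 0.1716
  Item 8: 0.75 * 0.25 = 0.1875
  Item 9: 0.33 * 0.67 = 0.2211
  Item 10: 0.42 * 0.58 = 0.2436
  Item 11: 0.32 * 0.68 = 0.2176
Sum(p_i * q_i) = 0.24 + 0.2211 + 0.2356 + 0.1924 + 0.2451 + 0.2491 + 0.1716 + 0.1875 + 0.2211 + 0.2436 + 0.2176 = 2.4247
KR-20 = (k/(k-1)) * (1 - Sum(p_i*q_i) / Var_total)
= (11/10) * (1 - 2.4247/5.61)
= 1.1 * 0.5678
KR-20 = 0.6246

0.6246


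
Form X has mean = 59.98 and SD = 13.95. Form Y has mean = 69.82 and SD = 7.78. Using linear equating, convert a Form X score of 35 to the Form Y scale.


slope = SD_Y / SD_X = 7.78 / 13.95 ~ 0.5577
intercept = mean_Y - slope * mean_X = 69.82 - (7.78 / 13.95) * 59.98 ~ 36.3688
Y = slope * X + intercept. To avoid rounding drift from the rounded slope/intercept, evaluate the equivalent form Y = mean_Y + SD_Y * (X - mean_X) / SD_X at full precision:
Y = 69.82 + 7.78 * (35 - 59.98) / 13.95
Y = 69.82 - 7.78 * 24.98 / 13.95
Y = 69.82 - 194.3444 / 13.95
Y = 69.82 - 13.9315
Y = 55.8885

55.8885


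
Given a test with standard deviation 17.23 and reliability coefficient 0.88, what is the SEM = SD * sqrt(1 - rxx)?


SEM = SD * sqrt(1 - rxx)
SEM = 17.23 * sqrt(1 - 0.88)
SEM = 17.23 * sqrt(0.12) = 17.23 * 0.34641
SEM = 5.9686

5.9686


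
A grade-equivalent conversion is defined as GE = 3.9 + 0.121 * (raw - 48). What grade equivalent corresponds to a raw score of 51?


raw - median = 51 - 48 = 3
slope * diff = 0.121 * 3 = 0.363
GE = 3.9 + 0.363
GE = 4.263

4.263


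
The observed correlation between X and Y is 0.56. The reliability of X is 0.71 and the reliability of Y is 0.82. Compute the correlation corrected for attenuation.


r_corrected = rxy / sqrt(rxx * ryy)
= 0.56 / sqrt(0.71 * 0.82)
= 0.56 / sqrt(0.5822)
= 0.56 / 0.76302
r_corrected = 0.7339

0.7339


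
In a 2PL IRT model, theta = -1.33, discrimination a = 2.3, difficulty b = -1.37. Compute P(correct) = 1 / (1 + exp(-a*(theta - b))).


a*(theta - b) = 2.3 * (-1.33 - -1.37) = 0.092
exp(-0.092) = 0.9121
P = 1 / (1 + 0.9121)
P = 0.523

0.523


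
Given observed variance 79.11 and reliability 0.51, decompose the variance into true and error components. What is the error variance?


var_true = rxx * var_obs = 0.51 * 79.11 = 40.3461
var_error = var_obs - var_true
var_error = 79.11 - 40.3461
var_error = 38.7639

38.7639


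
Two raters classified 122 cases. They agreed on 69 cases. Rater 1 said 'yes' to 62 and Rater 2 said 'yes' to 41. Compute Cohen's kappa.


P_o = 69/122 = 0.565574
P_e = (62*41 + 60*81) / 14884 = 0.497313
kappa = (P_o - P_e) / (1 - P_e)
kappa = (0.565574 - 0.497313) / (1 - 0.497313)
kappa = 0.1358

0.1358


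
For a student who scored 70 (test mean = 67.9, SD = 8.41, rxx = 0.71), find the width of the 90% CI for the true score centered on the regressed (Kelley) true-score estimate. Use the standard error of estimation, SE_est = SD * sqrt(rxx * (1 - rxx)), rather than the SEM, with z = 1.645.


True score estimate = 0.71*70 + 0.29*67.9 = 69.391
SE_est = SD * sqrt(rxx * (1 - rxx)) = 8.41 * sqrt(0.71 * 0.29) = 8.41 * sqrt(0.2059) = 3.816139
CI = T_est +/- z * SE_est, so width = 2 * z * SE_est = 2 * 1.645 * 3.816139
Width = 12.5551

12.5551


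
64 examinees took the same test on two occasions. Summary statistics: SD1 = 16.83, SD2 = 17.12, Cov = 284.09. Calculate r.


r = cov(X,Y) / (SD_X * SD_Y)
r = 284.09 / (16.83 * 17.12)
r = 284.09 / 288.1296
r = 0.986

0.986


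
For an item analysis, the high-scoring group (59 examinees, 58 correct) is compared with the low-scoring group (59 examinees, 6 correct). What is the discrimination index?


p_upper = 58/59 = 0.9831
p_lower = 6/59 = 0.1017
D = 0.9831 - 0.1017 = 0.8814

0.8814


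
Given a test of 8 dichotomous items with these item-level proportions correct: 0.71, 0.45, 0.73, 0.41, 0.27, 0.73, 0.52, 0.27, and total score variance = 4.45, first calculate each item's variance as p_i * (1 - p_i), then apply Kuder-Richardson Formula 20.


For each item, compute p_i * q_i:
  Item 1: 0.71 * 0.29 = 0.2059
  Item 2: 0.45 * 0.55 = 0.2475
  Item 3: 0.73 * 0.27 = 0.1971
  Item 4: 0.41 * 0.59 = 0.2419
  Item 5: 0.27 * 0.73 = 0.1971
  Item 6: 0.73 * 0.27 = 0.1971
  Item 7: 0.52 * 0.48 = 0.2496
  Item 8: 0.27 * 0.73 = 0.1971
Sum(p_i * q_i) = 0.2059 + 0.2475 + 0.1971 + 0.2419 + 0.1971 + 0.1971 + 0.2496 + 0.1971 = 1.7333
KR-20 = (k/(k-1)) * (1 - Sum(p_i*q_i) / Var_total)
= (8/7) * (1 - 1.7333/4.45)
= 1.1429 * 0.6105
KR-20 = 0.6977

0.6977


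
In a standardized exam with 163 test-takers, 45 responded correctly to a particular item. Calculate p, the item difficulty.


Item difficulty p = number correct / total examinees
p = 45 / 163
p = 0.2761

0.2761


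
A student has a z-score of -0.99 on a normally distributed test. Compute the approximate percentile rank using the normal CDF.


CDF(z) = 0.5 * (1 + erf(z/sqrt(2)))
erf(-0.7) = -0.6778
CDF = 0.1611
Percentile rank = 0.1611 * 100 = 16.11

16.11


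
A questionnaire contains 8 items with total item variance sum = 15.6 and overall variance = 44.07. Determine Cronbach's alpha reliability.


alpha = (k/(k-1)) * (1 - sum(si^2)/s_total^2)
= (8/7) * (1 - 15.6/44.07)
alpha = 0.7383

0.7383


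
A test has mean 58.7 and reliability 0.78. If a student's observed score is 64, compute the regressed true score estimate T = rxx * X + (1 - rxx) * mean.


T_est = rxx * X + (1 - rxx) * mean
T_est = 0.78 * 64 + 0.22 * 58.7
T_est = 49.92 + 12.914
T_est = 62.834

62.834


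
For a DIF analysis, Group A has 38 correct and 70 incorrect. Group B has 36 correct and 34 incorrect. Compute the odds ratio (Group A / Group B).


Odds_A = 38/70 = 0.5429
Odds_B = 36/34 = 1.0588
OR = Odds_A / Odds_B = 0.5429 / 1.0588
Exactly, OR = (38 * 34) / (70 * 36) = 1292 / 2520
OR = 0.5127

0.5127


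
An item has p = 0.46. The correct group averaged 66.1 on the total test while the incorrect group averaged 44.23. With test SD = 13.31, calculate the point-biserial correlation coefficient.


q = 1 - p = 0.54
rpb = ((M1 - M0) / SD) * sqrt(p * q)
rpb = ((66.1 - 44.23) / 13.31) * sqrt(0.46 * 0.54)
rpb = 0.8189

0.8189


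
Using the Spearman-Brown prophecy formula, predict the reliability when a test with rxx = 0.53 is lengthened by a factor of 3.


r_new = (n * rxx) / (1 + (n-1) * rxx)
r_new = (3 * 0.53) / (1 + 2 * 0.53)
r_new = 1.59 / 2.06
r_new = 0.7718

0.7718


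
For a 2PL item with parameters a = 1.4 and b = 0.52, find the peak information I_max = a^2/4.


For 2PL, max info at theta = b = 0.52
I_max = a^2 / 4 = 1.4^2 / 4
= 1.96 / 4
I_max = 0.49

0.49


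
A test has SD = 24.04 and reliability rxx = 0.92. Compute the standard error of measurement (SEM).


SEM = SD * sqrt(1 - rxx)
SEM = 24.04 * sqrt(1 - 0.92)
SEM = 24.04 * sqrt(0.08) = 24.04 * 0.282843
SEM = 6.7995

6.7995


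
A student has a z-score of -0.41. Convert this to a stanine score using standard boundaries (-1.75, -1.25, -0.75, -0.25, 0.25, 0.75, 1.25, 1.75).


Stanine boundaries: [-1.75, -1.25, -0.75, -0.25, 0.25, 0.75, 1.25, 1.75]
z = -0.41
Check each boundary:
  z >= -1.75 -> could be stanine 2
  z >= -1.25 -> could be stanine 3
  z >= -0.75 -> could be stanine 4
  z < -0.25
  z < 0.25
  z < 0.75
  z < 1.25
  z < 1.75
Highest qualifying boundary gives stanine = 4

4


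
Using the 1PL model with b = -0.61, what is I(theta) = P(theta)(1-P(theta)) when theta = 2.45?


P = 1/(1+exp(-(2.45--0.61))) = 0.9552
I = P*(1-P) = 0.9552 * 0.0448
I = 0.0428

0.0428


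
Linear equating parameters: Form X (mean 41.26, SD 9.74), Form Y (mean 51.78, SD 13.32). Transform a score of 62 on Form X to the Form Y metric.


slope = SD_Y / SD_X = 13.32 / 9.74 ~ 1.3676
intercept = mean_Y - slope * mean_X = 51.78 - (13.32 / 9.74) * 41.26 ~ -4.6454
Y = slope * X + intercept. To avoid rounding drift from the rounded slope/intercept, evaluate the equivalent form Y = mean_Y + SD_Y * (X - mean_X) / SD_X at full precision:
Y = 51.78 + 13.32 * (62 - 41.26) / 9.74
Y = 51.78 + 13.32 * 20.74 / 9.74
Y = 51.78 + 276.2568 / 9.74
Y = 51.78 + 28.3631
Y = 80.1431

80.1431


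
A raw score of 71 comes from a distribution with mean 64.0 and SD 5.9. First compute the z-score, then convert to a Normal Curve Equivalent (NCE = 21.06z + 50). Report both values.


z = (X - mean) / SD = (71 - 64.0) / 5.9
z = 7.0 / 5.9
z = 1.1864
NCE = NCE = 21.06z + 50
Carry z at full precision (z = 7.0 / 5.9) into the conversion:
NCE = 21.06 * (7.0 / 5.9) + 50 = 147.42 / 5.9 + 50
NCE = 24.9864 + 50
NCE = 74.9864

74.9864


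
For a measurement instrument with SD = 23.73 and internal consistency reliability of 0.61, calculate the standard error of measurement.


SEM = SD * sqrt(1 - rxx)
SEM = 23.73 * sqrt(1 - 0.61)
SEM = 23.73 * sqrt(0.39) = 23.73 * 0.6245
SEM = 14.8194

14.8194


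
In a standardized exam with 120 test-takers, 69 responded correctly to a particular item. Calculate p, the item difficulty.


Item difficulty p = number correct / total examinees
p = 69 / 120
p = 0.575

0.575


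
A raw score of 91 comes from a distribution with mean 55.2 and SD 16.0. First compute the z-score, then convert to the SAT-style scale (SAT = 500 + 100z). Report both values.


z = (X - mean) / SD = (91 - 55.2) / 16.0
z = 35.8 / 16.0
z = 2.2375
SAT-scale = SAT = 500 + 100z
Carry z at full precision (z = 35.8 / 16.0) into the conversion:
SAT-scale = 500 + 100 * (35.8 / 16.0) = 500 + 3580 / 16.0
SAT-scale = 500 + 223.75
SAT-scale = 723.75

723.75


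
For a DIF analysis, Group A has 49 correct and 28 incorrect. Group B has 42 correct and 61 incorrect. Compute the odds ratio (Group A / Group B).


Odds_A = 49/28 = 1.75
Odds_B = 42/61 = 0.6885
OR = Odds_A / Odds_B = 1.75 / 0.6885
Exactly, OR = (49 * 61) / (28 * 42) = 2989 / 1176
OR = 2.5417

2.5417


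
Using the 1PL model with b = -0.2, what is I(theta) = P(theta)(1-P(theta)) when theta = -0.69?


P = 1/(1+exp(-(-0.69--0.2))) = 0.3799
I = P*(1-P) = 0.3799 * 0.6201
I = 0.2356

0.2356


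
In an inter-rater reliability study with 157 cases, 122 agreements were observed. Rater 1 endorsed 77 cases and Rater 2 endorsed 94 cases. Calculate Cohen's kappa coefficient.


P_o = 122/157 = 0.77707
P_e = (77*94 + 80*63) / 24649 = 0.498114
kappa = (P_o - P_e) / (1 - P_e)
kappa = (0.77707 - 0.498114) / (1 - 0.498114)
kappa = 0.5558

0.5558


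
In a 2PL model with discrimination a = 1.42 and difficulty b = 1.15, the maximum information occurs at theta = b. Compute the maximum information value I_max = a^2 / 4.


For 2PL, max info at theta = b = 1.15
I_max = a^2 / 4 = 1.42^2 / 4
= 2.0164 / 4
I_max = 0.5041

0.5041


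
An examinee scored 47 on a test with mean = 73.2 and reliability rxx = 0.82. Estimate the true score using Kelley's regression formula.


T_est = rxx * X + (1 - rxx) * mean
T_est = 0.82 * 47 + 0.18 * 73.2
T_est = 38.54 + 13.176
T_est = 51.716

51.716


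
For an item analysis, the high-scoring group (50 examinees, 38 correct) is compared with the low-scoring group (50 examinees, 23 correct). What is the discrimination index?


p_upper = 38/50 = 0.76
p_lower = 23/50 = 0.46
D = 0.76 - 0.46 = 0.3

0.3


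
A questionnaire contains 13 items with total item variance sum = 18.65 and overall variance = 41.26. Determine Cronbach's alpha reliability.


alpha = (k/(k-1)) * (1 - sum(si^2)/s_total^2)
= (13/12) * (1 - 18.65/41.26)
alpha = 0.5937

0.5937


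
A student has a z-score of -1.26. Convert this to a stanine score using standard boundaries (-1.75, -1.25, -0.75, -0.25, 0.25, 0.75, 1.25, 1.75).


Stanine boundaries: [-1.75, -1.25, -0.75, -0.25, 0.25, 0.75, 1.25, 1.75]
z = -1.26
Check each boundary:
  z >= -1.75 -> could be stanine 2
  z < -1.25
  z < -0.75
  z < -0.25
  z < 0.25
  z < 0.75
  z < 1.25
  z < 1.75
Highest qualifying boundary gives stanine = 2

2


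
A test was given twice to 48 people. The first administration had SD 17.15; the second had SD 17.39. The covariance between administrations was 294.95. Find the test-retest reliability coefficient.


r = cov(X,Y) / (SD_X * SD_Y)
r = 294.95 / (17.15 * 17.39)
r = 294.95 / 298.2385
r = 0.989

0.989


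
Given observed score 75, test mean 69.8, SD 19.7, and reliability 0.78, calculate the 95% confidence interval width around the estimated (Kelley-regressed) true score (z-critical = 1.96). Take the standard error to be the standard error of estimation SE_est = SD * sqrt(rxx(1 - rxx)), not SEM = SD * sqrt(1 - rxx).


True score estimate = 0.78*75 + 0.22*69.8 = 73.856
SE_est = SD * sqrt(rxx * (1 - rxx)) = 19.7 * sqrt(0.78 * 0.22) = 19.7 * sqrt(0.1716) = 8.160652
CI = T_est +/- z * SE_est, so width = 2 * z * SE_est = 2 * 1.96 * 8.160652
Width = 31.9898

31.9898


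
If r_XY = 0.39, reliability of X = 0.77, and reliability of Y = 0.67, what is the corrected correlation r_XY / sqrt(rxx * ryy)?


r_corrected = rxy / sqrt(rxx * ryy)
= 0.39 / sqrt(0.77 * 0.67)
= 0.39 / sqrt(0.5159)
= 0.39 / 0.718262
r_corrected = 0.543

0.543


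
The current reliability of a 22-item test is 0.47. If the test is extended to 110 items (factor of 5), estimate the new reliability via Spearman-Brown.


r_new = (n * rxx) / (1 + (n-1) * rxx)
r_new = (5 * 0.47) / (1 + 4 * 0.47)
r_new = 2.35 / 2.88
r_new = 0.816

0.816


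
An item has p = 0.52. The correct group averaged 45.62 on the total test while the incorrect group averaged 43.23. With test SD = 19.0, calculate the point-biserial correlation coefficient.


q = 1 - p = 0.48
rpb = ((M1 - M0) / SD) * sqrt(p * q)
rpb = ((45.62 - 43.23) / 19.0) * sqrt(0.52 * 0.48)
rpb = 0.0628

0.0628


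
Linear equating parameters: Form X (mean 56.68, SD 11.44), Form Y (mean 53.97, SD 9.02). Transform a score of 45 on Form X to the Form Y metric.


slope = SD_Y / SD_X = 9.02 / 11.44 ~ 0.7885
intercept = mean_Y - slope * mean_X = 53.97 - (9.02 / 11.44) * 56.68 ~ 9.28
Y = slope * X + intercept. To avoid rounding drift from the rounded slope/intercept, evaluate the equivalent form Y = mean_Y + SD_Y * (X - mean_X) / SD_X at full precision:
Y = 53.97 + 9.02 * (45 - 56.68) / 11.44
Y = 53.97 - 9.02 * 11.68 / 11.44
Y = 53.97 - 105.3536 / 11.44
Y = 53.97 - 9.2092
Y = 44.7608

44.7608


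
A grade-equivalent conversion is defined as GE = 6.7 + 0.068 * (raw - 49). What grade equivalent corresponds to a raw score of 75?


raw - median = 75 - 49 = 26
slope * diff = 0.068 * 26 = 1.768
GE = 6.7 + 1.768
GE = 8.468

8.468


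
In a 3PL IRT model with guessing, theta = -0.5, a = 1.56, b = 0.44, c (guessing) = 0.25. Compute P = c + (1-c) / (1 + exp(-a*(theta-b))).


logit = 1.56*(-0.5 - 0.44) = -1.4664
P* = 1/(1 + exp(--1.4664)) = 0.1875
P = 0.25 + (1 - 0.25) * 0.1875
P = 0.3906

0.3906


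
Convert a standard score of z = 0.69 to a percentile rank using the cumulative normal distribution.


CDF(z) = 0.5 * (1 + erf(z/sqrt(2)))
erf(0.4879) = 0.5098
CDF = 0.7549
Percentile rank = 0.7549 * 100 = 75.49

75.49


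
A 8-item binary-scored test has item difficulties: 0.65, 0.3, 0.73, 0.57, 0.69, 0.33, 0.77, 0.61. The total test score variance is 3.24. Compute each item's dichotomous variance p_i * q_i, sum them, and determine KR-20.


For each item, compute p_i * q_i:
  Item 1: 0.65 * 0.35 = 0.2275
  Item 2: 0.3 * 0.7 = 0.21
  Item 3: 0.73 * 0.27 = 0.1971
  Item 4: 0.57 * 0.43 = 0.2451
  Item 5: 0.69 * 0.31 = 0.2139
  Item 6: 0.33 * 0.67 = 0.2211
  Item 7: 0.77 * 0.23 = 0.1771
  Item 8: 0.61 * 0.39 = 0.2379
Sum(p_i * q_i) = 0.2275 + 0.21 + 0.1971 + 0.2451 + 0.2139 + 0.2211 + 0.1771 + 0.2379 = 1.7297
KR-20 = (k/(k-1)) * (1 - Sum(p_i*q_i) / Var_total)
= (8/7) * (1 - 1.7297/3.24)
= 1.1429 * 0.4661
KR-20 = 0.5327

0.5327


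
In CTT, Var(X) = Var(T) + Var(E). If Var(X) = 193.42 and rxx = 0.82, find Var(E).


var_true = rxx * var_obs = 0.82 * 193.42 = 158.6044
var_error = var_obs - var_true
var_error = 193.42 - 158.6044
var_error = 34.8156

34.8156


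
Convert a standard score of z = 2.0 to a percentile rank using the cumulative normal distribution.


CDF(z) = 0.5 * (1 + erf(z/sqrt(2)))
erf(1.4142) = 0.9545
CDF = 0.9772
Percentile rank = 0.9772 * 100 = 97.72

97.72


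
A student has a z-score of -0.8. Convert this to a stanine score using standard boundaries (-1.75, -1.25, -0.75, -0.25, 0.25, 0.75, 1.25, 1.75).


Stanine boundaries: [-1.75, -1.25, -0.75, -0.25, 0.25, 0.75, 1.25, 1.75]
z = -0.8
Check each boundary:
  z >= -1.75 -> could be stanine 2
  z >= -1.25 -> could be stanine 3
  z < -0.75
  z < -0.25
  z < 0.25
  z < 0.75
  z < 1.25
  z < 1.75
Highest qualifying boundary gives stanine = 3

3


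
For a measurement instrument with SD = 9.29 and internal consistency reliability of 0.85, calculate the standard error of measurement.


SEM = SD * sqrt(1 - rxx)
SEM = 9.29 * sqrt(1 - 0.85)
SEM = 9.29 * sqrt(0.15) = 9.29 * 0.387298
SEM = 3.598

3.598


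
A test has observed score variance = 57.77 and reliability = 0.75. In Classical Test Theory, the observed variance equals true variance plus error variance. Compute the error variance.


var_true = rxx * var_obs = 0.75 * 57.77 = 43.3275
var_error = var_obs - var_true
var_error = 57.77 - 43.3275
var_error = 14.4425

14.4425


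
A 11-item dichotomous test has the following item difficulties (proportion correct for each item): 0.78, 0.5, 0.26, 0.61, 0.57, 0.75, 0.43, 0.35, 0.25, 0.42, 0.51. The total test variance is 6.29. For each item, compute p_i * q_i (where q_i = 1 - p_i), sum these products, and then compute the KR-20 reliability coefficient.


For each item, compute p_i * q_i:
  Item 1: 0.78 * 0.22 = 0.1716
  Item 2: 0.5 * 0.5 = 0.25
  Item 3: 0.26 * 0.74 = 0.1924
  Item 4: 0.61 * 0.39 = 0.2379
  Item 5: 0.57 * 0.43 = 0.2451
  Item 6: 0.75 * 0.25 = 0.1875
  Item 7: 0.43 * 0.57 = 0.2451
  Item 8: 0.35 * 0.65 = 0.2275
  Item 9: 0.25 * 0.75 = 0.1875
  Item 10: 0.42 * 0.58 = 0.2436
  Item 11: 0.51 * 0.49 = 0.2499
Sum(p_i * q_i) = 0.1716 + 0.25 + 0.1924 + 0.2379 + 0.2451 + 0.1875 + 0.2451 + 0.2275 + 0.1875 + 0.2436 + 0.2499 = 2.4381
KR-20 = (k/(k-1)) * (1 - Sum(p_i*q_i) / Var_total)
= (11/10) * (1 - 2.4381/6.29)
= 1.1 * 0.6124
KR-20 = 0.6736

0.6736


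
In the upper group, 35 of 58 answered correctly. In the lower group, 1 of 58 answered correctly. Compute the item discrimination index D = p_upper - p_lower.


p_upper = 35/58 = 0.6034
p_lower = 1/58 = 0.0172
D = 0.6034 - 0.0172 = 0.5862

0.5862


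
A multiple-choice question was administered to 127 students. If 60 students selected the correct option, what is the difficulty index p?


Item difficulty p = number correct / total examinees
p = 60 / 127
p = 0.4724

0.4724


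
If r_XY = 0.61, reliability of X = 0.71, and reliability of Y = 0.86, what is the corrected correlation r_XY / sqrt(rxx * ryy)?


r_corrected = rxy / sqrt(rxx * ryy)
= 0.61 / sqrt(0.71 * 0.86)
= 0.61 / sqrt(0.6106)
= 0.61 / 0.781409
r_corrected = 0.7806

0.7806


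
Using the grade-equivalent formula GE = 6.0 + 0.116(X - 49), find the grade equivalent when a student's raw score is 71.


raw - median = 71 - 49 = 22
slope * diff = 0.116 * 22 = 2.552
GE = 6.0 + 2.552
GE = 8.552

8.552
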